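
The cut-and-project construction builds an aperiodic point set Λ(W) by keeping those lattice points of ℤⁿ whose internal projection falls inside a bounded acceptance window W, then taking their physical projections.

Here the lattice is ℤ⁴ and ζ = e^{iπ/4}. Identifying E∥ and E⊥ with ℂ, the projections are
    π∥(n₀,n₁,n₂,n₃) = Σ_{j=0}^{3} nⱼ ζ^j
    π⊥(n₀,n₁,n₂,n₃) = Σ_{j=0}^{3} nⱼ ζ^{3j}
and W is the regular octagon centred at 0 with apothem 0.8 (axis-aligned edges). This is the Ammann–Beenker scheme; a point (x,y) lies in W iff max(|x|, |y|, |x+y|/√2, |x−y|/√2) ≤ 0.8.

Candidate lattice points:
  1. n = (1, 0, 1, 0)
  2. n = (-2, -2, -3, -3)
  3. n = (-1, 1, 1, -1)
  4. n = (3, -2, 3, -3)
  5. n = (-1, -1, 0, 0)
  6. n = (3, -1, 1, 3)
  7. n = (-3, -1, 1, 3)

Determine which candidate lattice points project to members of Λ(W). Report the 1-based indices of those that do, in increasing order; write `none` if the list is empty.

With ζ = e^{iπ/4} the internal vectors are ζ^0,ζ^3,ζ^6,ζ^9.
#1 (1, 0, 1, 0): internal (1.0000, -1.0000); octagon support 1.4142 vs apothem 0.8 → ∉ W
#2 (-2, -2, -3, -3): internal (-2.7071, -0.5355); octagon support 2.7071 vs apothem 0.8 → ∉ W
#3 (-1, 1, 1, -1): internal (-2.4142, -1.0000); octagon support 2.4142 vs apothem 0.8 → ∉ W
#4 (3, -2, 3, -3): internal (2.2929, -6.5355); octagon support 6.5355 vs apothem 0.8 → ∉ W
#5 (-1, -1, 0, 0): internal (-0.2929, -0.7071); octagon support 0.7071 vs apothem 0.8 → ∈ W
#6 (3, -1, 1, 3): internal (5.8284, 0.4142); octagon support 5.8284 vs apothem 0.8 → ∉ W
#7 (-3, -1, 1, 3): internal (-0.1716, 0.4142); octagon support 0.4142 vs apothem 0.8 → ∈ W

5, 7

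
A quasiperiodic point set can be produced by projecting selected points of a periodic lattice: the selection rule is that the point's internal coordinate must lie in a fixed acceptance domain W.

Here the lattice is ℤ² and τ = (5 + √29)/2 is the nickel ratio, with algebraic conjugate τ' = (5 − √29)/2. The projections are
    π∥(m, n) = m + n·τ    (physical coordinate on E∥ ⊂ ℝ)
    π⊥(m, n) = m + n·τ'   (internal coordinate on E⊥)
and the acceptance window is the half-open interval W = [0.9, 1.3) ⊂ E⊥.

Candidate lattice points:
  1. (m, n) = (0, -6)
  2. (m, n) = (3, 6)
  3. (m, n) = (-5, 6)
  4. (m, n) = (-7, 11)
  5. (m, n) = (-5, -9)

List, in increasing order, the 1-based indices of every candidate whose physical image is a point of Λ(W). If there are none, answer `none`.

1

Compute τ' = (5−√29)/2 = -0.19258, so π⊥(m,n) = m -0.19258·n.
#1 (0,-6): internal coord 0 + (-6)·τ' = +1.15549; +1.15549 ∈ [0.9, 1.3) → IN Λ
#2 (3,6): internal coord 3 + (6)·τ' = +1.84451; +1.84451 ∉ [0.9, 1.3) → out
#3 (-5,6): internal coord -5 + (6)·τ' = -6.15549; -6.15549 ∉ [0.9, 1.3) → out
#4 (-7,11): internal coord -7 + (11)·τ' = -9.11841; -9.11841 ∉ [0.9, 1.3) → out
#5 (-5,-9): internal coord -5 + (-9)·τ' = -3.26676; -3.26676 ∉ [0.9, 1.3) → out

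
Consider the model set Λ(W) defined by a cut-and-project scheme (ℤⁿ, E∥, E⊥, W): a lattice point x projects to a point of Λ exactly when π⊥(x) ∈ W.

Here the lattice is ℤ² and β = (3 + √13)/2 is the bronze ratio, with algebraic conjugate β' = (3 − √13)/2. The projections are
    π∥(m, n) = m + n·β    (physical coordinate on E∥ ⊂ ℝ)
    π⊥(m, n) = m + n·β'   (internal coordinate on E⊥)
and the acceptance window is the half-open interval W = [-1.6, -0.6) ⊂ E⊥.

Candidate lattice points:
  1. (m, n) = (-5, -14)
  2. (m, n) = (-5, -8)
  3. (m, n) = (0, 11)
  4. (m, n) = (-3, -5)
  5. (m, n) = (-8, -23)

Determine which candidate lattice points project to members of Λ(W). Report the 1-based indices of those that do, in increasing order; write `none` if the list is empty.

1, 4, 5

Compute β' = (3−√13)/2 = -0.30278, so π⊥(m,n) = m -0.30278·n.
#1 (-5,-14): internal coord -5 + (-14)·β' = -0.76114; -0.76114 ∈ [-1.6, -0.6) → IN Λ
#2 (-5,-8): internal coord -5 + (-8)·β' = -2.57779; -2.57779 ∉ [-1.6, -0.6) → out
#3 (0,11): internal coord 0 + (11)·β' = -3.33053; -3.33053 ∉ [-1.6, -0.6) → out
#4 (-3,-5): internal coord -3 + (-5)·β' = -1.48612; -1.48612 ∈ [-1.6, -0.6) → IN Λ
#5 (-8,-23): internal coord -8 + (-23)·β' = -1.03616; -1.03616 ∈ [-1.6, -0.6) → IN Λ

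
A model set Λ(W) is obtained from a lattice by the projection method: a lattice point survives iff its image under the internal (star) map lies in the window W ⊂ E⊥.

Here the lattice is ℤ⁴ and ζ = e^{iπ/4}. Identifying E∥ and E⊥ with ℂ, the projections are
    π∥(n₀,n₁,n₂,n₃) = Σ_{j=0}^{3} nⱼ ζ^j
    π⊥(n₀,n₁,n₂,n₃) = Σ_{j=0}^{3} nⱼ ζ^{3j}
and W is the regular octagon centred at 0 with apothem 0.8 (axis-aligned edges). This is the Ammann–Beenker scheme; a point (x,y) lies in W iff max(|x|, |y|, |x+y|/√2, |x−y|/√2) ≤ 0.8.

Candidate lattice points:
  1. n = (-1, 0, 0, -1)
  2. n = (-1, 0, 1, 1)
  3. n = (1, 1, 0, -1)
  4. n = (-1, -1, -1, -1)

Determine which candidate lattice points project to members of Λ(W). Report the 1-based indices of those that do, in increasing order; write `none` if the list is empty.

π⊥(n) = n₀ + n₁ζ³ + n₂ζ⁶ + n₃ζ⁹ where ζ = e^{iπ/4}.
candidate 1: n = (-1, 0, 0, -1) → π⊥ ≈ (-1.707107, -0.707107); max(|x|,|y|,|x±y|/√2) = 1.707107 > 0.8 ⇒ ∉ W
candidate 2: n = (-1, 0, 1, 1) → π⊥ ≈ (-0.292893, -0.292893); max(|x|,|y|,|x±y|/√2) = 0.414214 ≤ 0.8 ⇒ ∈ W
candidate 3: n = (1, 1, 0, -1) → π⊥ ≈ (-0.414214, +0.000000); max(|x|,|y|,|x±y|/√2) = 0.414214 ≤ 0.8 ⇒ ∈ W
candidate 4: n = (-1, -1, -1, -1) → π⊥ ≈ (-1.000000, -0.414214); max(|x|,|y|,|x±y|/√2) = 1.000000 > 0.8 ⇒ ∉ W

2, 3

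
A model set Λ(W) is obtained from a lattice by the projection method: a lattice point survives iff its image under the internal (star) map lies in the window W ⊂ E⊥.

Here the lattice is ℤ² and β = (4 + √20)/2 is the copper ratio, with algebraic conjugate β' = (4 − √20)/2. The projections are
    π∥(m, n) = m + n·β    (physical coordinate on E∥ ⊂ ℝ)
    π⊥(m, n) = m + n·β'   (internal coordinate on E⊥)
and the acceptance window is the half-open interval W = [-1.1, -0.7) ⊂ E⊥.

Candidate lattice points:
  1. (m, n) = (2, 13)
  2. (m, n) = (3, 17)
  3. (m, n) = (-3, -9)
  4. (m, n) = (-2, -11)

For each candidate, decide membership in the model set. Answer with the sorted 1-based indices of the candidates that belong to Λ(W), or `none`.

1, 2, 3

Numerically β ≈ 4.2361 and β' = −1/β ≈ -0.2361.
#1 (2,13): internal coord 2 + (13)·β' = -1.0689; -1.0689 ∈ [-1.1, -0.7) → IN Λ
#2 (3,17): internal coord 3 + (17)·β' = -1.0132; -1.0132 ∈ [-1.1, -0.7) → IN Λ
#3 (-3,-9): internal coord -3 + (-9)·β' = -0.8754; -0.8754 ∈ [-1.1, -0.7) → IN Λ
#4 (-2,-11): internal coord -2 + (-11)·β' = +0.5967; +0.5967 ∉ [-1.1, -0.7) → out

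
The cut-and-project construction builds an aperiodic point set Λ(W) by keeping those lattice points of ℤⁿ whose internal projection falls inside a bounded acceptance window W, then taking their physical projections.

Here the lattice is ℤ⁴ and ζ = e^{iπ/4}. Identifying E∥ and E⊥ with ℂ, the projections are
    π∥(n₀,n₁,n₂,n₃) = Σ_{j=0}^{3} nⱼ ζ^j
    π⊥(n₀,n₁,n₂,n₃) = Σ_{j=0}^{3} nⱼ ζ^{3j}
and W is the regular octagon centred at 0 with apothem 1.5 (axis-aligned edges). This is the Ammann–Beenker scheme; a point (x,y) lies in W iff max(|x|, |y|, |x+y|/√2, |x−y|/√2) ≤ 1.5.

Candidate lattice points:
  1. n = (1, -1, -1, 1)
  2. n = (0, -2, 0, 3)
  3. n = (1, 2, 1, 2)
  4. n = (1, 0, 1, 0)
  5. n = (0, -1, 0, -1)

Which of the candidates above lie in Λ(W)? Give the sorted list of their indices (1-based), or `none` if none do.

With ζ = e^{iπ/4} the internal vectors are ζ^0,ζ^3,ζ^6,ζ^9.
candidate 1: n = (1, -1, -1, 1) → π⊥ ≈ (+2.4142, +1.0000); max(|x|,|y|,|x±y|/√2) = 2.4142 > 1.5 ⇒ ∉ W
candidate 2: n = (0, -2, 0, 3) → π⊥ ≈ (+3.5355, +0.7071); max(|x|,|y|,|x±y|/√2) = 3.5355 > 1.5 ⇒ ∉ W
candidate 3: n = (1, 2, 1, 2) → π⊥ ≈ (+1.0000, +1.8284); max(|x|,|y|,|x±y|/√2) = 2.0000 > 1.5 ⇒ ∉ W
candidate 4: n = (1, 0, 1, 0) → π⊥ ≈ (+1.0000, -1.0000); max(|x|,|y|,|x±y|/√2) = 1.4142 ≤ 1.5 ⇒ ∈ W
candidate 5: n = (0, -1, 0, -1) → π⊥ ≈ (+0.0000, -1.4142); max(|x|,|y|,|x±y|/√2) = 1.4142 ≤ 1.5 ⇒ ∈ W

4, 5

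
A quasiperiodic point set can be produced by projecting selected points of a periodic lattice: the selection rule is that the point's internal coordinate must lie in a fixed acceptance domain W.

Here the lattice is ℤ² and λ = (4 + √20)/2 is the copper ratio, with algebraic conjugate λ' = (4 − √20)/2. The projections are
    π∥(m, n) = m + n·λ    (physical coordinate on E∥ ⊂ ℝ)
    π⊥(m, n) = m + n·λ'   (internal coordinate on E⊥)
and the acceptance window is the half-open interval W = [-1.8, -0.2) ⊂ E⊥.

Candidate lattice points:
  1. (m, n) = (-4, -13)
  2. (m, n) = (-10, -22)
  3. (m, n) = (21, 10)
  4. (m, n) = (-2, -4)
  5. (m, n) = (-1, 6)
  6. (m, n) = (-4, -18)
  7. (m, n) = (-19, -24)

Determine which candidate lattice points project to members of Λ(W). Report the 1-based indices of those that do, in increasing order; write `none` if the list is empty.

λ' = (4−√20)/2 ≈ -0.23607.
[1] lift (-4,-13): star map gives -0.93112; window check -1.8 ≤ -0.93112 < -0.2 is true → IN Λ
[2] lift (-10,-22): star map gives -4.80650; window check -1.8 ≤ -4.80650 < -0.2 is false → out
[3] lift (21,10): star map gives 18.63932; window check -1.8 ≤ 18.63932 < -0.2 is false → out
[4] lift (-2,-4): star map gives -1.05573; window check -1.8 ≤ -1.05573 < -0.2 is true → IN Λ
[5] lift (-1,6): star map gives -2.41641; window check -1.8 ≤ -2.41641 < -0.2 is false → out
[6] lift (-4,-18): star map gives 0.24922; window check -1.8 ≤ 0.24922 < -0.2 is false → out
[7] lift (-19,-24): star map gives -13.33437; window check -1.8 ≤ -13.33437 < -0.2 is false → out

1, 4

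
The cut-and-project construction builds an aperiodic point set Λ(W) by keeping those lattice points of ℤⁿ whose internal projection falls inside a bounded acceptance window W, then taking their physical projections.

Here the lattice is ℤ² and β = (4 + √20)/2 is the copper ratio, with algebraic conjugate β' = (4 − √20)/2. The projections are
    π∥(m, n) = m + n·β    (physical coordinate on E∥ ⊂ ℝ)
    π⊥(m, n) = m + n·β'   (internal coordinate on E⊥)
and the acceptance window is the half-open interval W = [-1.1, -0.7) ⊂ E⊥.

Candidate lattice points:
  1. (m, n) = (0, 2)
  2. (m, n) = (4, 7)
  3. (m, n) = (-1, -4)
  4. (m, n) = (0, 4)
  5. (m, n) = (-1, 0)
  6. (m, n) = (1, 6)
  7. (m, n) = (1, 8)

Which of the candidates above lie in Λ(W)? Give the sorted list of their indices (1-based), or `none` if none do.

Compute β' = (4−√20)/2 = -0.236068, so π⊥(m,n) = m -0.236068·n.
candidate 1: (m,n)=(0,2) → π∥ = 0+2·β ≈ 8.472136, π⊥ = 0+2·β' ≈ -0.472136 ∉ [-1.1, -0.7) ⇒ out
candidate 2: (m,n)=(4,7) → π∥ = 4+7·β ≈ 33.652476, π⊥ = 4+7·β' ≈ 2.347524 ∉ [-1.1, -0.7) ⇒ out
candidate 3: (m,n)=(-1,-4) → π∥ = -1-4·β ≈ -17.944272, π⊥ = -1-4·β' ≈ -0.055728 ∉ [-1.1, -0.7) ⇒ out
candidate 4: (m,n)=(0,4) → π∥ = 0+4·β ≈ 16.944272, π⊥ = 0+4·β' ≈ -0.944272 ∈ [-1.1, -0.7) ⇒ IN Λ
candidate 5: (m,n)=(-1,0) → π∥ = -1+0·β ≈ -1.000000, π⊥ = -1+0·β' ≈ -1.000000 ∈ [-1.1, -0.7) ⇒ IN Λ
candidate 6: (m,n)=(1,6) → π∥ = 1+6·β ≈ 26.416408, π⊥ = 1+6·β' ≈ -0.416408 ∉ [-1.1, -0.7) ⇒ out
candidate 7: (m,n)=(1,8) → π∥ = 1+8·β ≈ 34.888544, π⊥ = 1+8·β' ≈ -0.888544 ∈ [-1.1, -0.7) ⇒ IN Λ

4, 5, 7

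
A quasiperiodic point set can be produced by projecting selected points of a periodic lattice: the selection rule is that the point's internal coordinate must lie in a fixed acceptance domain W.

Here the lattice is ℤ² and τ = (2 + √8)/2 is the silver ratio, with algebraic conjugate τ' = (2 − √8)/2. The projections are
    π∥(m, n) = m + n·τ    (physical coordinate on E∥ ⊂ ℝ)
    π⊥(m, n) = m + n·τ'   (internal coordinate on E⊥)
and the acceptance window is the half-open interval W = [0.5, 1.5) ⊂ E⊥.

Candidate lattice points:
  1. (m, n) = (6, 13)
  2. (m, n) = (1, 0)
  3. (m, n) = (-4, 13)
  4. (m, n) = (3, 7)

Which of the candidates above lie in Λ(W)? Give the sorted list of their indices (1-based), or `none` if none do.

1, 2

Compute τ' = (2−√8)/2 = -0.41421, so π⊥(m,n) = m -0.41421·n.
candidate 1: (m,n)=(6,13) → π∥ = 6+13·τ ≈ 37.38478, π⊥ = 6+13·τ' ≈ 0.61522 ∈ [0.5, 1.5) ⇒ IN Λ
candidate 2: (m,n)=(1,0) → π∥ = 1+0·τ ≈ 1.00000, π⊥ = 1+0·τ' ≈ 1.00000 ∈ [0.5, 1.5) ⇒ IN Λ
candidate 3: (m,n)=(-4,13) → π∥ = -4+13·τ ≈ 27.38478, π⊥ = -4+13·τ' ≈ -9.38478 ∉ [0.5, 1.5) ⇒ out
candidate 4: (m,n)=(3,7) → π∥ = 3+7·τ ≈ 19.89949, π⊥ = 3+7·τ' ≈ 0.10051 ∉ [0.5, 1.5) ⇒ out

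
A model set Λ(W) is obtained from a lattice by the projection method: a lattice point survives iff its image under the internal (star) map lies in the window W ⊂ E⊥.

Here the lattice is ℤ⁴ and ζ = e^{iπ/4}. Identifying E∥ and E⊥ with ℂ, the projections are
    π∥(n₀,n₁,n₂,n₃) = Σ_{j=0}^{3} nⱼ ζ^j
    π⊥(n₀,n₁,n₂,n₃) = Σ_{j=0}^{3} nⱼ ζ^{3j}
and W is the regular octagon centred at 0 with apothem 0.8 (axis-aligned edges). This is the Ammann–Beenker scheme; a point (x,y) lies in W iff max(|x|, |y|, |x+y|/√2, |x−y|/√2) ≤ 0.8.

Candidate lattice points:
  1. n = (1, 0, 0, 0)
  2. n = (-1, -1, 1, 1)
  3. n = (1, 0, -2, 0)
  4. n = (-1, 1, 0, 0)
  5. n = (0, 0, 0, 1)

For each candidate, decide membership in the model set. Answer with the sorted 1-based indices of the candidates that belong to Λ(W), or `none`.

none

π⊥(n) = n₀ + n₁ζ³ + n₂ζ⁶ + n₃ζ⁹ where ζ = e^{iπ/4}.
candidate 1: n = (1, 0, 0, 0) → π⊥ ≈ (+1.00000, +0.00000); max(|x|,|y|,|x±y|/√2) = 1.00000 > 0.8 ⇒ ∉ W
candidate 2: n = (-1, -1, 1, 1) → π⊥ ≈ (+0.41421, -1.00000); max(|x|,|y|,|x±y|/√2) = 1.00000 > 0.8 ⇒ ∉ W
candidate 3: n = (1, 0, -2, 0) → π⊥ ≈ (+1.00000, +2.00000); max(|x|,|y|,|x±y|/√2) = 2.12132 > 0.8 ⇒ ∉ W
candidate 4: n = (-1, 1, 0, 0) → π⊥ ≈ (-1.70711, +0.70711); max(|x|,|y|,|x±y|/√2) = 1.70711 > 0.8 ⇒ ∉ W
candidate 5: n = (0, 0, 0, 1) → π⊥ ≈ (+0.70711, +0.70711); max(|x|,|y|,|x±y|/√2) = 1.00000 > 0.8 ⇒ ∉ W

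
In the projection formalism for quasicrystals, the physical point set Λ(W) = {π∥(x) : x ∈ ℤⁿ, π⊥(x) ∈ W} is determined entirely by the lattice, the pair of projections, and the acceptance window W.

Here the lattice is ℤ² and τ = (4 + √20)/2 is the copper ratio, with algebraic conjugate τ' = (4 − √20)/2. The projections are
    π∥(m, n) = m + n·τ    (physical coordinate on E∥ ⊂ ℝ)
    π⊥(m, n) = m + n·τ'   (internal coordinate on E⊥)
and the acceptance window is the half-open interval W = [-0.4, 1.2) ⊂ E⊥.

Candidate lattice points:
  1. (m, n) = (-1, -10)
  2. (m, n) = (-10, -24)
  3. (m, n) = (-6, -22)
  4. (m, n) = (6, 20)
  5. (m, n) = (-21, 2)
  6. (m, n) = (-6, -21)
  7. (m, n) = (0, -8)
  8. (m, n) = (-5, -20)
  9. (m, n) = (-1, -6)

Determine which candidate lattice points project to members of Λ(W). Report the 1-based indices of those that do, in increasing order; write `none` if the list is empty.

8, 9

Numerically τ ≈ 4.236068 and τ' = −1/τ ≈ -0.236068.
#1 (-1,-10): internal coord -1 + (-10)·τ' = +1.360680; +1.360680 ∉ [-0.4, 1.2) → out
#2 (-10,-24): internal coord -10 + (-24)·τ' = -4.334369; -4.334369 ∉ [-0.4, 1.2) → out
#3 (-6,-22): internal coord -6 + (-22)·τ' = -0.806504; -0.806504 ∉ [-0.4, 1.2) → out
#4 (6,20): internal coord 6 + (20)·τ' = +1.278640; +1.278640 ∉ [-0.4, 1.2) → out
#5 (-21,2): internal coord -21 + (2)·τ' = -21.472136; -21.472136 ∉ [-0.4, 1.2) → out
#6 (-6,-21): internal coord -6 + (-21)·τ' = -1.042572; -1.042572 ∉ [-0.4, 1.2) → out
#7 (0,-8): internal coord 0 + (-8)·τ' = +1.888544; +1.888544 ∉ [-0.4, 1.2) → out
#8 (-5,-20): internal coord -5 + (-20)·τ' = -0.278640; -0.278640 ∈ [-0.4, 1.2) → IN Λ
#9 (-1,-6): internal coord -1 + (-6)·τ' = +0.416408; +0.416408 ∈ [-0.4, 1.2) → IN Λ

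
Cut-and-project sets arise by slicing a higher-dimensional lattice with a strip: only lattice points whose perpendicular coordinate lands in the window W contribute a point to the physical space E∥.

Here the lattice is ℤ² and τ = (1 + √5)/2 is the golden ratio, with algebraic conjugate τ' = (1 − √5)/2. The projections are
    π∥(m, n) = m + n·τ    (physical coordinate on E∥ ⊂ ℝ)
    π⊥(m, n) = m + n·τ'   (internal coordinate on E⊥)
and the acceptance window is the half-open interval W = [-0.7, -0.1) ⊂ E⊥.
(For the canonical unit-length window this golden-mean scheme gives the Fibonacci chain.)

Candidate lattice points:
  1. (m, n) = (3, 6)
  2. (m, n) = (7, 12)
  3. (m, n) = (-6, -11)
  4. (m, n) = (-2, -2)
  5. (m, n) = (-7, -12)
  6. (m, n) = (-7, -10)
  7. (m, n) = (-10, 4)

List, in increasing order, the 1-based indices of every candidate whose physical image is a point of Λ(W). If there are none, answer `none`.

2

τ' = (1−√5)/2 ≈ -0.618034.
#1 (3,6): internal coord 3 + (6)·τ' = -0.708204; -0.708204 ∉ [-0.7, -0.1) → out
#2 (7,12): internal coord 7 + (12)·τ' = -0.416408; -0.416408 ∈ [-0.7, -0.1) → IN Λ
#3 (-6,-11): internal coord -6 + (-11)·τ' = +0.798374; +0.798374 ∉ [-0.7, -0.1) → out
#4 (-2,-2): internal coord -2 + (-2)·τ' = -0.763932; -0.763932 ∉ [-0.7, -0.1) → out
#5 (-7,-12): internal coord -7 + (-12)·τ' = +0.416408; +0.416408 ∉ [-0.7, -0.1) → out
#6 (-7,-10): internal coord -7 + (-10)·τ' = -0.819660; -0.819660 ∉ [-0.7, -0.1) → out
#7 (-10,4): internal coord -10 + (4)·τ' = -12.472136; -12.472136 ∉ [-0.7, -0.1) → out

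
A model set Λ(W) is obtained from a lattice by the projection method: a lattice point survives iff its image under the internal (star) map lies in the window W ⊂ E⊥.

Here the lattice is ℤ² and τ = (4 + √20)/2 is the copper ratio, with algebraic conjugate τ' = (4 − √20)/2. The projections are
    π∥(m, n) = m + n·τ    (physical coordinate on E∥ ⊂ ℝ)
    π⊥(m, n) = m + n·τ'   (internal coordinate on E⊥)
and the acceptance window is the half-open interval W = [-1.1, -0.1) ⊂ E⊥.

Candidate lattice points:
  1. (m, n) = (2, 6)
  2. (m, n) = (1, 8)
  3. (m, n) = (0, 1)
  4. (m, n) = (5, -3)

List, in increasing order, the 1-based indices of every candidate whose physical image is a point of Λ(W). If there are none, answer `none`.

Numerically τ ≈ 4.23607 and τ' = −1/τ ≈ -0.23607.
#1 (2,6): internal coord 2 + (6)·τ' = +0.58359; +0.58359 ∉ [-1.1, -0.1) → out
#2 (1,8): internal coord 1 + (8)·τ' = -0.88854; -0.88854 ∈ [-1.1, -0.1) → IN Λ
#3 (0,1): internal coord 0 + (1)·τ' = -0.23607; -0.23607 ∈ [-1.1, -0.1) → IN Λ
#4 (5,-3): internal coord 5 + (-3)·τ' = +5.70820; +5.70820 ∉ [-1.1, -0.1) → out

2, 3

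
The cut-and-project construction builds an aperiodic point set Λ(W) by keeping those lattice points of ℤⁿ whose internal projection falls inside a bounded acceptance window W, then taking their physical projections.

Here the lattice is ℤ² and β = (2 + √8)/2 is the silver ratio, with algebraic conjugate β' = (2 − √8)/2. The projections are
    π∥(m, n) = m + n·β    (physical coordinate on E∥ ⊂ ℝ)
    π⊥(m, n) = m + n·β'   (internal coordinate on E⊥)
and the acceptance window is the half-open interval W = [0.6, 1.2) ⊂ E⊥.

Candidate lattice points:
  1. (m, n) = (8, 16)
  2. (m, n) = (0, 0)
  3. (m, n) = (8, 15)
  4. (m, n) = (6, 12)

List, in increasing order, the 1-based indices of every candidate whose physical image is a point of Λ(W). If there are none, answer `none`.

Compute β' = (2−√8)/2 = -0.41421, so π⊥(m,n) = m -0.41421·n.
#1 (8,16): internal coord 8 + (16)·β' = +1.37258; +1.37258 ∉ [0.6, 1.2) → out
#2 (0,0): internal coord 0 + (0)·β' = +0.00000; +0.00000 ∉ [0.6, 1.2) → out
#3 (8,15): internal coord 8 + (15)·β' = +1.78680; +1.78680 ∉ [0.6, 1.2) → out
#4 (6,12): internal coord 6 + (12)·β' = +1.02944; +1.02944 ∈ [0.6, 1.2) → IN Λ

4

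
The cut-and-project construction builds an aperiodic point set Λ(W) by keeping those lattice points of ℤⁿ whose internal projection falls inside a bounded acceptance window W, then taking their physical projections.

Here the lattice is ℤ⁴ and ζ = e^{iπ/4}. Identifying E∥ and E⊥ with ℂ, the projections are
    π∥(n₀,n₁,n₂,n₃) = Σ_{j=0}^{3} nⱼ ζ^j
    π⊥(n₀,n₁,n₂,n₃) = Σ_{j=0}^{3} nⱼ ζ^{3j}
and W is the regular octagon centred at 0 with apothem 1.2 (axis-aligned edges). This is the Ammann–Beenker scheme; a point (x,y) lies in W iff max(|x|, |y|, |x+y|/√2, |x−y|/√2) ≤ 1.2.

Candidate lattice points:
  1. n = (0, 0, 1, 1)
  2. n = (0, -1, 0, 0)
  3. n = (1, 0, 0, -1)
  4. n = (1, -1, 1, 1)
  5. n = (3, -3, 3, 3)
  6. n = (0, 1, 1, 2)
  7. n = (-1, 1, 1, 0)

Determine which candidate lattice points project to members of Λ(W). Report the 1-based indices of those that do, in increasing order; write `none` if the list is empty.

1, 2, 3

Internal map: ζ^{3j} for j=0..3 gives (1,0), (−√2/2,√2/2), (0,−1), (√2/2,√2/2).
candidate 1: n = (0, 0, 1, 1) → π⊥ ≈ (+0.707107, -0.292893); max(|x|,|y|,|x±y|/√2) = 0.707107 ≤ 1.2 ⇒ ∈ W
candidate 2: n = (0, -1, 0, 0) → π⊥ ≈ (+0.707107, -0.707107); max(|x|,|y|,|x±y|/√2) = 1.000000 ≤ 1.2 ⇒ ∈ W
candidate 3: n = (1, 0, 0, -1) → π⊥ ≈ (+0.292893, -0.707107); max(|x|,|y|,|x±y|/√2) = 0.707107 ≤ 1.2 ⇒ ∈ W
candidate 4: n = (1, -1, 1, 1) → π⊥ ≈ (+2.414214, -1.000000); max(|x|,|y|,|x±y|/√2) = 2.414214 > 1.2 ⇒ ∉ W
candidate 5: n = (3, -3, 3, 3) → π⊥ ≈ (+7.242641, -3.000000); max(|x|,|y|,|x±y|/√2) = 7.242641 > 1.2 ⇒ ∉ W
candidate 6: n = (0, 1, 1, 2) → π⊥ ≈ (+0.707107, +1.121320); max(|x|,|y|,|x±y|/√2) = 1.292893 > 1.2 ⇒ ∉ W
candidate 7: n = (-1, 1, 1, 0) → π⊥ ≈ (-1.707107, -0.292893); max(|x|,|y|,|x±y|/√2) = 1.707107 > 1.2 ⇒ ∉ W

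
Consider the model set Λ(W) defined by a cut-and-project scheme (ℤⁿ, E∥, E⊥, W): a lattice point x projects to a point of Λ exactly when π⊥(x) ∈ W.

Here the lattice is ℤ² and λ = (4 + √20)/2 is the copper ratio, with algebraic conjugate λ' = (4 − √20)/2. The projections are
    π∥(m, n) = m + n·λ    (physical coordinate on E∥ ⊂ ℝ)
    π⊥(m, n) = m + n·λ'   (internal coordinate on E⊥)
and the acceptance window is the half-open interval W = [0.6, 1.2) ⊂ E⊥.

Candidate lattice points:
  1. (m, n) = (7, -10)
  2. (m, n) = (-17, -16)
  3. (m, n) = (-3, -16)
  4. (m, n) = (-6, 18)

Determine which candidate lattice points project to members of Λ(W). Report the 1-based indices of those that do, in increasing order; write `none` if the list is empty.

3

Compute λ' = (4−√20)/2 = -0.23607, so π⊥(m,n) = m -0.23607·n.
candidate 1: (m,n)=(7,-10) → π∥ = 7-10·λ ≈ -35.36068, π⊥ = 7-10·λ' ≈ 9.36068 ∉ [0.6, 1.2) ⇒ out
candidate 2: (m,n)=(-17,-16) → π∥ = -17-16·λ ≈ -84.77709, π⊥ = -17-16·λ' ≈ -13.22291 ∉ [0.6, 1.2) ⇒ out
candidate 3: (m,n)=(-3,-16) → π∥ = -3-16·λ ≈ -70.77709, π⊥ = -3-16·λ' ≈ 0.77709 ∈ [0.6, 1.2) ⇒ IN Λ
candidate 4: (m,n)=(-6,18) → π∥ = -6+18·λ ≈ 70.24922, π⊥ = -6+18·λ' ≈ -10.24922 ∉ [0.6, 1.2) ⇒ out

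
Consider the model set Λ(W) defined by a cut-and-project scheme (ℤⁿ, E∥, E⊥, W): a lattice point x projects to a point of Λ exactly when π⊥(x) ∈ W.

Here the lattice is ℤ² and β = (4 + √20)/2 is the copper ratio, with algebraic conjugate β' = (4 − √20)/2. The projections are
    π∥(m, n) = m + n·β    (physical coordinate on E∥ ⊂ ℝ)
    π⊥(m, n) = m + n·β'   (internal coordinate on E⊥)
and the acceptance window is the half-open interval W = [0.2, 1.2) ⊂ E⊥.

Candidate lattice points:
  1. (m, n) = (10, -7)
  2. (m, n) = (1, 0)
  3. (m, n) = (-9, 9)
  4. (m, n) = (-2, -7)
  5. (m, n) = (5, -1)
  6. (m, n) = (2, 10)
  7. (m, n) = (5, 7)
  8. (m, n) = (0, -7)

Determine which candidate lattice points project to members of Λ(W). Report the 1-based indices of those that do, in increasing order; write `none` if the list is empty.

β' = (4−√20)/2 ≈ -0.23607.
#1 (10,-7): internal coord 10 + (-7)·β' = +11.65248; +11.65248 ∉ [0.2, 1.2) → out
#2 (1,0): internal coord 1 + (0)·β' = +1.00000; +1.00000 ∈ [0.2, 1.2) → IN Λ
#3 (-9,9): internal coord -9 + (9)·β' = -11.12461; -11.12461 ∉ [0.2, 1.2) → out
#4 (-2,-7): internal coord -2 + (-7)·β' = -0.34752; -0.34752 ∉ [0.2, 1.2) → out
#5 (5,-1): internal coord 5 + (-1)·β' = +5.23607; +5.23607 ∉ [0.2, 1.2) → out
#6 (2,10): internal coord 2 + (10)·β' = -0.36068; -0.36068 ∉ [0.2, 1.2) → out
#7 (5,7): internal coord 5 + (7)·β' = +3.34752; +3.34752 ∉ [0.2, 1.2) → out
#8 (0,-7): internal coord 0 + (-7)·β' = +1.65248; +1.65248 ∉ [0.2, 1.2) → out

2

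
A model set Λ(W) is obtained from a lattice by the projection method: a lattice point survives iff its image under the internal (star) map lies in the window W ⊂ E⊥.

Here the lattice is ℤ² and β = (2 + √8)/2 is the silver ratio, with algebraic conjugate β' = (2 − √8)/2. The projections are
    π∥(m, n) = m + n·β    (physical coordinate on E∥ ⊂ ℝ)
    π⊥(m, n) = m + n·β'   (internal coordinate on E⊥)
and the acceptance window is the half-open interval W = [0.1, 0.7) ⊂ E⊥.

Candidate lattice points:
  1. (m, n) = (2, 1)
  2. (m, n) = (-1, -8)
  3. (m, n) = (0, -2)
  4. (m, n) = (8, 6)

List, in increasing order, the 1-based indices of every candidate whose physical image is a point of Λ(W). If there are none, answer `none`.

none

Numerically β ≈ 2.41421 and β' = −1/β ≈ -0.41421.
candidate 1: (m,n)=(2,1) → π∥ = 2+1·β ≈ 4.41421, π⊥ = 2+1·β' ≈ 1.58579 ∉ [0.1, 0.7) ⇒ out
candidate 2: (m,n)=(-1,-8) → π∥ = -1-8·β ≈ -20.31371, π⊥ = -1-8·β' ≈ 2.31371 ∉ [0.1, 0.7) ⇒ out
candidate 3: (m,n)=(0,-2) → π∥ = 0-2·β ≈ -4.82843, π⊥ = 0-2·β' ≈ 0.82843 ∉ [0.1, 0.7) ⇒ out
candidate 4: (m,n)=(8,6) → π∥ = 8+6·β ≈ 22.48528, π⊥ = 8+6·β' ≈ 5.51472 ∉ [0.1, 0.7) ⇒ out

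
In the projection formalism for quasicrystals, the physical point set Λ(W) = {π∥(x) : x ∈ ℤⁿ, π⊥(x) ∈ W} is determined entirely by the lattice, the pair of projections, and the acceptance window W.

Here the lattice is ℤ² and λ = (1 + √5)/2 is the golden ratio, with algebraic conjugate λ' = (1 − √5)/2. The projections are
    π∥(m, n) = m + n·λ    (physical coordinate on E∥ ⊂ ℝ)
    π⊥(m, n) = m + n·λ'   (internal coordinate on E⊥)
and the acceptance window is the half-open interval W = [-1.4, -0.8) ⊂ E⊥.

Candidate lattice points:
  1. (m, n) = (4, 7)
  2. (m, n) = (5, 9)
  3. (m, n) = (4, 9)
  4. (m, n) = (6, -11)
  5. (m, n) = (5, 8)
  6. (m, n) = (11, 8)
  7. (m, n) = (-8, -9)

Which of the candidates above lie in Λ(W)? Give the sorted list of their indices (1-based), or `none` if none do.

none

Compute λ' = (1−√5)/2 = -0.6180, so π⊥(m,n) = m -0.6180·n.
candidate 1: (m,n)=(4,7) → π∥ = 4+7·λ ≈ 15.3262, π⊥ = 4+7·λ' ≈ -0.3262 ∉ [-1.4, -0.8) ⇒ out
candidate 2: (m,n)=(5,9) → π∥ = 5+9·λ ≈ 19.5623, π⊥ = 5+9·λ' ≈ -0.5623 ∉ [-1.4, -0.8) ⇒ out
candidate 3: (m,n)=(4,9) → π∥ = 4+9·λ ≈ 18.5623, π⊥ = 4+9·λ' ≈ -1.5623 ∉ [-1.4, -0.8) ⇒ out
candidate 4: (m,n)=(6,-11) → π∥ = 6-11·λ ≈ -11.7984, π⊥ = 6-11·λ' ≈ 12.7984 ∉ [-1.4, -0.8) ⇒ out
candidate 5: (m,n)=(5,8) → π∥ = 5+8·λ ≈ 17.9443, π⊥ = 5+8·λ' ≈ 0.0557 ∉ [-1.4, -0.8) ⇒ out
candidate 6: (m,n)=(11,8) → π∥ = 11+8·λ ≈ 23.9443, π⊥ = 11+8·λ' ≈ 6.0557 ∉ [-1.4, -0.8) ⇒ out
candidate 7: (m,n)=(-8,-9) → π∥ = -8-9·λ ≈ -22.5623, π⊥ = -8-9·λ' ≈ -2.4377 ∉ [-1.4, -0.8) ⇒ out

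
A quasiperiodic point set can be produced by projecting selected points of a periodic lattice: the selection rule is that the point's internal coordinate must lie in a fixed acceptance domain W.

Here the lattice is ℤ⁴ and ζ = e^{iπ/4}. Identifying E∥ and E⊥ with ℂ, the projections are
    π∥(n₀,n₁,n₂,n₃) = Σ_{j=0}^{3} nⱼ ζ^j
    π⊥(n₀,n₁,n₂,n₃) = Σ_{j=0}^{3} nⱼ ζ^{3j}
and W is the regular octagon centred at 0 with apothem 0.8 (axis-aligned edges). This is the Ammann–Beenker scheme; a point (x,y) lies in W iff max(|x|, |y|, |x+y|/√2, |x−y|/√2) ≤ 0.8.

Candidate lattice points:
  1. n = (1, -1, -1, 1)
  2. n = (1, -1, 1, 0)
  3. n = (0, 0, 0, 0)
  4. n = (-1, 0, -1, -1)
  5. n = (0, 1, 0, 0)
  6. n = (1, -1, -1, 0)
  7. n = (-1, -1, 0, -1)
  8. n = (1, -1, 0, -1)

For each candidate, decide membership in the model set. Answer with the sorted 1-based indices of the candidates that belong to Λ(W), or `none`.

3

Internal map: ζ^{3j} for j=0..3 gives (1,0), (−√2/2,√2/2), (0,−1), (√2/2,√2/2).
candidate 1: n = (1, -1, -1, 1) → π⊥ ≈ (+2.41421, +1.00000); max(|x|,|y|,|x±y|/√2) = 2.41421 > 0.8 ⇒ ∉ W
candidate 2: n = (1, -1, 1, 0) → π⊥ ≈ (+1.70711, -1.70711); max(|x|,|y|,|x±y|/√2) = 2.41421 > 0.8 ⇒ ∉ W
candidate 3: n = (0, 0, 0, 0) → π⊥ ≈ (+0.00000, +0.00000); max(|x|,|y|,|x±y|/√2) = 0.00000 ≤ 0.8 ⇒ ∈ W
candidate 4: n = (-1, 0, -1, -1) → π⊥ ≈ (-1.70711, +0.29289); max(|x|,|y|,|x±y|/√2) = 1.70711 > 0.8 ⇒ ∉ W
candidate 5: n = (0, 1, 0, 0) → π⊥ ≈ (-0.70711, +0.70711); max(|x|,|y|,|x±y|/√2) = 1.00000 > 0.8 ⇒ ∉ W
candidate 6: n = (1, -1, -1, 0) → π⊥ ≈ (+1.70711, +0.29289); max(|x|,|y|,|x±y|/√2) = 1.70711 > 0.8 ⇒ ∉ W
candidate 7: n = (-1, -1, 0, -1) → π⊥ ≈ (-1.00000, -1.41421); max(|x|,|y|,|x±y|/√2) = 1.70711 > 0.8 ⇒ ∉ W
candidate 8: n = (1, -1, 0, -1) → π⊥ ≈ (+1.00000, -1.41421); max(|x|,|y|,|x±y|/√2) = 1.70711 > 0.8 ⇒ ∉ W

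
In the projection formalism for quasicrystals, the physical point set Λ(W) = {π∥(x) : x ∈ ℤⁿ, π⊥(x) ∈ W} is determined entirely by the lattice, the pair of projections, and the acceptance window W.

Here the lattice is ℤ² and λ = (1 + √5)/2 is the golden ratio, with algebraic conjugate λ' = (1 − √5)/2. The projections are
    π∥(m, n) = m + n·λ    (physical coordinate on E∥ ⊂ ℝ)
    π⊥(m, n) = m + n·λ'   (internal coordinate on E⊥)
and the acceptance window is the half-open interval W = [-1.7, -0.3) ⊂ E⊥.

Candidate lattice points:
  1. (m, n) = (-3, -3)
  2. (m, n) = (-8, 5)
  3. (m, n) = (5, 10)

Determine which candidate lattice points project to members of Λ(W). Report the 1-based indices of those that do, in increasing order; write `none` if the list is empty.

Compute λ' = (1−√5)/2 = -0.6180, so π⊥(m,n) = m -0.6180·n.
[1] lift (-3,-3): star map gives -1.1459; window check -1.7 ≤ -1.1459 < -0.3 is true → IN Λ
[2] lift (-8,5): star map gives -11.0902; window check -1.7 ≤ -11.0902 < -0.3 is false → out
[3] lift (5,10): star map gives -1.1803; window check -1.7 ≤ -1.1803 < -0.3 is true → IN Λ

1, 3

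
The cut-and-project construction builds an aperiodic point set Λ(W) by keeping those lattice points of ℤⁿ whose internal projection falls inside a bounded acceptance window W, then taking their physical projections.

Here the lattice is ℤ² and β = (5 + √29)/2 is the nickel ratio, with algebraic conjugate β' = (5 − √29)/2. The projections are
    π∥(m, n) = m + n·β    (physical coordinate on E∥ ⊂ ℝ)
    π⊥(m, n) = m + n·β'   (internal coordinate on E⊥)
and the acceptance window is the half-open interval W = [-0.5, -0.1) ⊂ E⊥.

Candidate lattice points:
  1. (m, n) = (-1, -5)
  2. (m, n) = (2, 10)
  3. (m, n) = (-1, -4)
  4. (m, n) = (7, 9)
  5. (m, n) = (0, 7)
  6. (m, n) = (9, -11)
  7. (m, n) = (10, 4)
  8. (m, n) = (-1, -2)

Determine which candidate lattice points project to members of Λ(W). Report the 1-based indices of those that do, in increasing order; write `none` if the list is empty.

Numerically β ≈ 5.1926 and β' = −1/β ≈ -0.1926.
candidate 1: (m,n)=(-1,-5) → π∥ = -1-5·β ≈ -26.9629, π⊥ = -1-5·β' ≈ -0.0371 ∉ [-0.5, -0.1) ⇒ out
candidate 2: (m,n)=(2,10) → π∥ = 2+10·β ≈ 53.9258, π⊥ = 2+10·β' ≈ 0.0742 ∉ [-0.5, -0.1) ⇒ out
candidate 3: (m,n)=(-1,-4) → π∥ = -1-4·β ≈ -21.7703, π⊥ = -1-4·β' ≈ -0.2297 ∈ [-0.5, -0.1) ⇒ IN Λ
candidate 4: (m,n)=(7,9) → π∥ = 7+9·β ≈ 53.7332, π⊥ = 7+9·β' ≈ 5.2668 ∉ [-0.5, -0.1) ⇒ out
candidate 5: (m,n)=(0,7) → π∥ = 0+7·β ≈ 36.3481, π⊥ = 0+7·β' ≈ -1.3481 ∉ [-0.5, -0.1) ⇒ out
candidate 6: (m,n)=(9,-11) → π∥ = 9-11·β ≈ -48.1184, π⊥ = 9-11·β' ≈ 11.1184 ∉ [-0.5, -0.1) ⇒ out
candidate 7: (m,n)=(10,4) → π∥ = 10+4·β ≈ 30.7703, π⊥ = 10+4·β' ≈ 9.2297 ∉ [-0.5, -0.1) ⇒ out
candidate 8: (m,n)=(-1,-2) → π∥ = -1-2·β ≈ -11.3852, π⊥ = -1-2·β' ≈ -0.6148 ∉ [-0.5, -0.1) ⇒ out

3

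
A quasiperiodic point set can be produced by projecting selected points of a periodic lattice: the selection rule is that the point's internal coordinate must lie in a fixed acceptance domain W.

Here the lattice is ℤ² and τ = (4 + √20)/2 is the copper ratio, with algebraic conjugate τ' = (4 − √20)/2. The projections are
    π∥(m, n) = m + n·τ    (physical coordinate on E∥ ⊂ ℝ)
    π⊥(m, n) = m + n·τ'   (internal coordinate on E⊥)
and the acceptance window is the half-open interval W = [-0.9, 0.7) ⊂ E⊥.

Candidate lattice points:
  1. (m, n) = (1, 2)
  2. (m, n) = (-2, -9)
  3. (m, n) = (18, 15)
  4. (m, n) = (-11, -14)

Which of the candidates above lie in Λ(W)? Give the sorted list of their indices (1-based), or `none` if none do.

1, 2

Compute τ' = (4−√20)/2 = -0.23607, so π⊥(m,n) = m -0.23607·n.
[1] lift (1,2): star map gives 0.52786; window check -0.9 ≤ 0.52786 < 0.7 is true → IN Λ
[2] lift (-2,-9): star map gives 0.12461; window check -0.9 ≤ 0.12461 < 0.7 is true → IN Λ
[3] lift (18,15): star map gives 14.45898; window check -0.9 ≤ 14.45898 < 0.7 is false → out
[4] lift (-11,-14): star map gives -7.69505; window check -0.9 ≤ -7.69505 < 0.7 is false → out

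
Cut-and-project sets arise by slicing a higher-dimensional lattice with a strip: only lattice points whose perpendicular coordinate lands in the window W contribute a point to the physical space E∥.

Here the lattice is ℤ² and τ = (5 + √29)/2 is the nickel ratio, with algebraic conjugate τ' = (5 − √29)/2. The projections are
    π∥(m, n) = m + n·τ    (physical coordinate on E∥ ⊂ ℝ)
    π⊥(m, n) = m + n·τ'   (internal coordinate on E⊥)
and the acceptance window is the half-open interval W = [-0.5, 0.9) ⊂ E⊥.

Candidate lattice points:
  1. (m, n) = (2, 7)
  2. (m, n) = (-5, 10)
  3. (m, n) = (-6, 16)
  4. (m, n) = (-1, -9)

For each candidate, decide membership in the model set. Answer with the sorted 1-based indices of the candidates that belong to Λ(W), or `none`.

Compute τ' = (5−√29)/2 = -0.192582, so π⊥(m,n) = m -0.192582·n.
#1 (2,7): internal coord 2 + (7)·τ' = +0.651923; +0.651923 ∈ [-0.5, 0.9) → IN Λ
#2 (-5,10): internal coord -5 + (10)·τ' = -6.925824; -6.925824 ∉ [-0.5, 0.9) → out
#3 (-6,16): internal coord -6 + (16)·τ' = -9.081318; -9.081318 ∉ [-0.5, 0.9) → out
#4 (-1,-9): internal coord -1 + (-9)·τ' = +0.733242; +0.733242 ∈ [-0.5, 0.9) → IN Λ

1, 4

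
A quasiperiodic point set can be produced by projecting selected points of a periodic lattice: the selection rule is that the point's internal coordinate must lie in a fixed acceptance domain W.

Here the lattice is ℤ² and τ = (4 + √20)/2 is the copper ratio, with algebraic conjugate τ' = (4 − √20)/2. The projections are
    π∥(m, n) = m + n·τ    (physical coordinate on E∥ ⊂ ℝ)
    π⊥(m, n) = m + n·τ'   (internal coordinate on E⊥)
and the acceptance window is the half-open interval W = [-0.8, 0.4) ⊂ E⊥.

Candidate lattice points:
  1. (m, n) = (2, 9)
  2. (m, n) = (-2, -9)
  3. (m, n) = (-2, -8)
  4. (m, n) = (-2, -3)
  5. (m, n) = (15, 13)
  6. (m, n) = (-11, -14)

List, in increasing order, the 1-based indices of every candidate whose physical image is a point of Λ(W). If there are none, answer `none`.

τ' = (4−√20)/2 ≈ -0.23607.
candidate 1: (m,n)=(2,9) → π∥ = 2+9·τ ≈ 40.12461, π⊥ = 2+9·τ' ≈ -0.12461 ∈ [-0.8, 0.4) ⇒ IN Λ
candidate 2: (m,n)=(-2,-9) → π∥ = -2-9·τ ≈ -40.12461, π⊥ = -2-9·τ' ≈ 0.12461 ∈ [-0.8, 0.4) ⇒ IN Λ
candidate 3: (m,n)=(-2,-8) → π∥ = -2-8·τ ≈ -35.88854, π⊥ = -2-8·τ' ≈ -0.11146 ∈ [-0.8, 0.4) ⇒ IN Λ
candidate 4: (m,n)=(-2,-3) → π∥ = -2-3·τ ≈ -14.70820, π⊥ = -2-3·τ' ≈ -1.29180 ∉ [-0.8, 0.4) ⇒ out
candidate 5: (m,n)=(15,13) → π∥ = 15+13·τ ≈ 70.06888, π⊥ = 15+13·τ' ≈ 11.93112 ∉ [-0.8, 0.4) ⇒ out
candidate 6: (m,n)=(-11,-14) → π∥ = -11-14·τ ≈ -70.30495, π⊥ = -11-14·τ' ≈ -7.69505 ∉ [-0.8, 0.4) ⇒ out

1, 2, 3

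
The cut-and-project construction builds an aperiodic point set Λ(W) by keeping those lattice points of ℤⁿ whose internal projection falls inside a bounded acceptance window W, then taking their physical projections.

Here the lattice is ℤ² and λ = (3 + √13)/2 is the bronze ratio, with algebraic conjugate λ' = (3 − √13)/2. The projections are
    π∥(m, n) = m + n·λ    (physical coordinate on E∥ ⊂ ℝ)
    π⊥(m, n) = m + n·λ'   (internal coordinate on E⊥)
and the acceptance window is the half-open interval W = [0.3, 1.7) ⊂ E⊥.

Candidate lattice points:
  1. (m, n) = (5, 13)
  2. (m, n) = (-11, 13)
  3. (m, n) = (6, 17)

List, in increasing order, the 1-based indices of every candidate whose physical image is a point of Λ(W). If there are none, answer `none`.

1, 3

λ' = (3−√13)/2 ≈ -0.302776.
[1] lift (5,13): star map gives 1.063917; window check 0.3 ≤ 1.063917 < 1.7 is true → IN Λ
[2] lift (-11,13): star map gives -14.936083; window check 0.3 ≤ -14.936083 < 1.7 is false → out
[3] lift (6,17): star map gives 0.852814; window check 0.3 ≤ 0.852814 < 1.7 is true → IN Λ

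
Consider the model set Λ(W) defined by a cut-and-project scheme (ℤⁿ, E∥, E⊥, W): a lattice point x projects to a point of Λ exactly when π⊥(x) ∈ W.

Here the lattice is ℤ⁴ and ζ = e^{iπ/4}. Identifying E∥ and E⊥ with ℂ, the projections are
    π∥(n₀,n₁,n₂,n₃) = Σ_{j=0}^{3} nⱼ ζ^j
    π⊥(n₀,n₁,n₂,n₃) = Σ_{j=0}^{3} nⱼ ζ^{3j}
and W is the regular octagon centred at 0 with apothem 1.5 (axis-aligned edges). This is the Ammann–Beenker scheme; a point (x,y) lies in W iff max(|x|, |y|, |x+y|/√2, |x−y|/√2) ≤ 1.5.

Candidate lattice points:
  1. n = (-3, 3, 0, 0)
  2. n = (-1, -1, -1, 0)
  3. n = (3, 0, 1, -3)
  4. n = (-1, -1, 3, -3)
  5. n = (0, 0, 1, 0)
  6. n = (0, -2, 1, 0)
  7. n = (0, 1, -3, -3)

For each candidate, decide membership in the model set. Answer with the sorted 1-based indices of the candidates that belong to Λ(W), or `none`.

Internal map: ζ^{3j} for j=0..3 gives (1,0), (−√2/2,√2/2), (0,−1), (√2/2,√2/2).
candidate 1: n = (-3, 3, 0, 0) → π⊥ ≈ (-5.12132, +2.12132); max(|x|,|y|,|x±y|/√2) = 5.12132 > 1.5 ⇒ ∉ W
candidate 2: n = (-1, -1, -1, 0) → π⊥ ≈ (-0.29289, +0.29289); max(|x|,|y|,|x±y|/√2) = 0.41421 ≤ 1.5 ⇒ ∈ W
candidate 3: n = (3, 0, 1, -3) → π⊥ ≈ (+0.87868, -3.12132); max(|x|,|y|,|x±y|/√2) = 3.12132 > 1.5 ⇒ ∉ W
candidate 4: n = (-1, -1, 3, -3) → π⊥ ≈ (-2.41421, -5.82843); max(|x|,|y|,|x±y|/√2) = 5.82843 > 1.5 ⇒ ∉ W
candidate 5: n = (0, 0, 1, 0) → π⊥ ≈ (+0.00000, -1.00000); max(|x|,|y|,|x±y|/√2) = 1.00000 ≤ 1.5 ⇒ ∈ W
candidate 6: n = (0, -2, 1, 0) → π⊥ ≈ (+1.41421, -2.41421); max(|x|,|y|,|x±y|/√2) = 2.70711 > 1.5 ⇒ ∉ W
candidate 7: n = (0, 1, -3, -3) → π⊥ ≈ (-2.82843, +1.58579); max(|x|,|y|,|x±y|/√2) = 3.12132 > 1.5 ⇒ ∉ W

2, 5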